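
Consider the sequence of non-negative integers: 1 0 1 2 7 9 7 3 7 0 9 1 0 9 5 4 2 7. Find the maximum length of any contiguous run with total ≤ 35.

8

Extend to the right; shrink from the left whenever the sum exceeds 35:
→ 1: sum 1, len 1
→ 0: sum 1, len 2
→ 1: sum 2, len 3
→ 2: sum 4, len 4
→ 7: sum 11, len 5
→ 9: sum 20, len 6
→ 7: sum 27, len 7
→ 3: sum 30, len 8
→ 7 (dropped 1, 0, 1): sum 35, len 6
→ 0: sum 35, len 7
→ 9 (dropped 2, 7): sum 35, len 6
→ 1 (dropped 9): sum 27, len 6
→ 0: sum 27, len 7
→ 9 (dropped 7): sum 29, len 7
→ 5: sum 34, len 8
→ 4 (dropped 3): sum 35, len 8
→ 2 (dropped 7): sum 30, len 8
→ 7 (dropped 0, 9): sum 28, len 7
Longest length seen: 8.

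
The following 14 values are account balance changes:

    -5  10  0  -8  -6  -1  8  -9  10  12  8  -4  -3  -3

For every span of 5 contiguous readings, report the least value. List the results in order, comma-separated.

-8, -8, -8, -9, -9, -9, -9, -9, -4, -4

Sliding a size-5 window across the 14 values:
[-5, 10, 0, -8, -6] → min -8
[10, 0, -8, -6, -1] → min -8
[0, -8, -6, -1, 8] → min -8
[-8, -6, -1, 8, -9] → min -9
[-6, -1, 8, -9, 10] → min -9
[-1, 8, -9, 10, 12] → min -9
[8, -9, 10, 12, 8] → min -9
[-9, 10, 12, 8, -4] → min -9
[10, 12, 8, -4, -3] → min -4
[12, 8, -4, -3, -3] → min -4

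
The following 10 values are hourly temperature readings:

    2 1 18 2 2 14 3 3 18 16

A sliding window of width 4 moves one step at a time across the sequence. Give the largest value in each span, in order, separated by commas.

Sliding a size-4 window across the 10 values:
(2, 1, 18, 2) → max 18
(1, 18, 2, 2) → max 18
(18, 2, 2, 14) → max 18
(2, 2, 14, 3) → max 14
(2, 14, 3, 3) → max 14
(14, 3, 3, 18) → max 18
(3, 3, 18, 16) → max 18

18, 18, 18, 14, 14, 18, 18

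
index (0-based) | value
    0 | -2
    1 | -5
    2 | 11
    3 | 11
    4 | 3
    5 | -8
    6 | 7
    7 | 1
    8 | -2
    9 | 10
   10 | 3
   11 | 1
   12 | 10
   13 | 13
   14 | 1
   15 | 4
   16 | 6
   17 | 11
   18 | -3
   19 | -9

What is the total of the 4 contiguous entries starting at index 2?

17

Elements at indices 2..5: 11, 11, 3, -8
sum(11, 11, 3, -8) = 17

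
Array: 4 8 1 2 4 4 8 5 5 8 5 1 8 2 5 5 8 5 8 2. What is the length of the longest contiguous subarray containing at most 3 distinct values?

Extend right; when distinct count exceeds 3, shrink from the left:
[4] 1 distinct, len 1
[4, 8] 2 distinct, len 2
[4, 8, 1] 3 distinct, len 3
[8, 1, 2] 3 distinct, len 3
[1, 2, 4] 3 distinct, len 3
[1, 2, 4, 4] 3 distinct, len 4
[2, 4, 4, 8] 3 distinct, len 4
[4, 4, 8, 5] 3 distinct, len 4
[4, 4, 8, 5, 5] 3 distinct, len 5
[4, 4, 8, 5, 5, 8] 3 distinct, len 6
[4, 4, 8, 5, 5, 8, 5] 3 distinct, len 7
[8, 5, 5, 8, 5, 1] 3 distinct, len 6
[8, 5, 5, 8, 5, 1, 8] 3 distinct, len 7
[1, 8, 2] 3 distinct, len 3
[8, 2, 5] 3 distinct, len 3
[8, 2, 5, 5] 3 distinct, len 4
[8, 2, 5, 5, 8] 3 distinct, len 5
[8, 2, 5, 5, 8, 5] 3 distinct, len 6
[8, 2, 5, 5, 8, 5, 8] 3 distinct, len 7
[8, 2, 5, 5, 8, 5, 8, 2] 3 distinct, len 8
Longest length with ≤3 distinct: 8.

8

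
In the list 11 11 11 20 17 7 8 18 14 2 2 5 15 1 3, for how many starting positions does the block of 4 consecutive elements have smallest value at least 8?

11 11 11 20 → min 11  ≥ 8 ✓
11 11 20 17 → min 11  ≥ 8 ✓
11 20 17 7 → min 7
20 17 7 8 → min 7
17 7 8 18 → min 7
7 8 18 14 → min 7
8 18 14 2 → min 2
18 14 2 2 → min 2
14 2 2 5 → min 2
2 2 5 15 → min 2
2 5 15 1 → min 1
5 15 1 3 → min 1
2 windows satisfy the condition.

2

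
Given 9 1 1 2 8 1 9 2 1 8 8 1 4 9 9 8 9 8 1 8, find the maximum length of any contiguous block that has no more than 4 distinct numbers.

12

[9] 1 distinct, len 1
[9, 1] 2 distinct, len 2
[9, 1, 1] 2 distinct, len 3
[9, 1, 1, 2] 3 distinct, len 4
[9, 1, 1, 2, 8] 4 distinct, len 5
[9, 1, 1, 2, 8, 1] 4 distinct, len 6
[9, 1, 1, 2, 8, 1, 9] 4 distinct, len 7
[9, 1, 1, 2, 8, 1, 9, 2] 4 distinct, len 8
[9, 1, 1, 2, 8, 1, 9, 2, 1] 4 distinct, len 9
[9, 1, 1, 2, 8, 1, 9, 2, 1, 8] 4 distinct, len 10
[9, 1, 1, 2, 8, 1, 9, 2, 1, 8, 8] 4 distinct, len 11
[9, 1, 1, 2, 8, 1, 9, 2, 1, 8, 8, 1] 4 distinct, len 12
[2, 1, 8, 8, 1, 4] 4 distinct, len 6
[1, 8, 8, 1, 4, 9] 4 distinct, len 6
[1, 8, 8, 1, 4, 9, 9] 4 distinct, len 7
[1, 8, 8, 1, 4, 9, 9, 8] 4 distinct, len 8
[1, 8, 8, 1, 4, 9, 9, 8, 9] 4 distinct, len 9
[1, 8, 8, 1, 4, 9, 9, 8, 9, 8] 4 distinct, len 10
[1, 8, 8, 1, 4, 9, 9, 8, 9, 8, 1] 4 distinct, len 11
[1, 8, 8, 1, 4, 9, 9, 8, 9, 8, 1, 8] 4 distinct, len 12
Longest length with ≤4 distinct: 12.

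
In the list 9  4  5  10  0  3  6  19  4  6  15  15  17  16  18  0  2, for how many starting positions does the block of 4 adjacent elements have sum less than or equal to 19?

3

[9, 4, 5, 10] → sum 28
[4, 5, 10, 0] → sum 19  ≤ 19 ✓
[5, 10, 0, 3] → sum 18  ≤ 19 ✓
[10, 0, 3, 6] → sum 19  ≤ 19 ✓
[0, 3, 6, 19] → sum 28
[3, 6, 19, 4] → sum 32
[6, 19, 4, 6] → sum 35
[19, 4, 6, 15] → sum 44
[4, 6, 15, 15] → sum 40
[6, 15, 15, 17] → sum 53
[15, 15, 17, 16] → sum 63
[15, 17, 16, 18] → sum 66
[17, 16, 18, 0] → sum 51
[16, 18, 0, 2] → sum 36
3 windows satisfy the condition.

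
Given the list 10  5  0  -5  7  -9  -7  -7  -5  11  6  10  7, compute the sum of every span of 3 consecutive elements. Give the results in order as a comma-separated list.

15, 0, 2, -7, -9, -23, -19, -1, 12, 27, 23

Sliding a size-3 window across the 13 values:
[10, 5, 0] → sum 15
[5, 0, -5] → sum 0
[0, -5, 7] → sum 2
[-5, 7, -9] → sum -7
[7, -9, -7] → sum -9
[-9, -7, -7] → sum -23
[-7, -7, -5] → sum -19
[-7, -5, 11] → sum -1
[-5, 11, 6] → sum 12
[11, 6, 10] → sum 27
[6, 10, 7] → sum 23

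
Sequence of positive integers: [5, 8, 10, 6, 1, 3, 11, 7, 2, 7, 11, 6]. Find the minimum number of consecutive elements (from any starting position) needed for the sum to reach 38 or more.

5

add 5: running sum 5 < 38
add 8: running sum 13 < 38
add 10: running sum 23 < 38
add 6: running sum 29 < 38
add 1: running sum 30 < 38
add 3: running sum 33 < 38
add 11: shortest ending here [8, 10, 6, 1, 3, 11] sum 39, len 6
add 7: shortest ending here [10, 6, 1, 3, 11, 7] sum 38, len 6
add 2: shortest ending here [10, 6, 1, 3, 11, 7, 2] sum 40, len 7
add 7: shortest ending here [10, 6, 1, 3, 11, 7, 2, 7] sum 47, len 8
add 11: shortest ending here [11, 7, 2, 7, 11] sum 38, len 5
add 6: shortest ending here [11, 7, 2, 7, 11, 6] sum 44, len 6
Shortest qualifying length: 5.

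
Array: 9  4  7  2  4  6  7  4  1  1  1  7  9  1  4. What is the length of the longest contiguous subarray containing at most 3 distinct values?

Extend right; when distinct count exceeds 3, shrink from the left:
add 9: window [9] (1 distinct), len 1
add 4: window [9, 4] (2 distinct), len 2
add 7: window [9, 4, 7] (3 distinct), len 3
add 2: window [4, 7, 2] (3 distinct), len 3
add 4: window [4, 7, 2, 4] (3 distinct), len 4
add 6: window [2, 4, 6] (3 distinct), len 3
add 7: window [4, 6, 7] (3 distinct), len 3
add 4: window [4, 6, 7, 4] (3 distinct), len 4
add 1: window [7, 4, 1] (3 distinct), len 3
add 1: window [7, 4, 1, 1] (3 distinct), len 4
add 1: window [7, 4, 1, 1, 1] (3 distinct), len 5
add 7: window [7, 4, 1, 1, 1, 7] (3 distinct), len 6
add 9: window [1, 1, 1, 7, 9] (3 distinct), len 5
add 1: window [1, 1, 1, 7, 9, 1] (3 distinct), len 6
add 4: window [9, 1, 4] (3 distinct), len 3
Longest length with ≤3 distinct: 6.

6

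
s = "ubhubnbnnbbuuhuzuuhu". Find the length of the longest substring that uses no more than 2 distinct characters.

7

add u: window [u] (1 distinct), len 1
add b: window [u, b] (2 distinct), len 2
add h: window [b, h] (2 distinct), len 2
add u: window [h, u] (2 distinct), len 2
add b: window [u, b] (2 distinct), len 2
add n: window [b, n] (2 distinct), len 2
add b: window [b, n, b] (2 distinct), len 3
add n: window [b, n, b, n] (2 distinct), len 4
add n: window [b, n, b, n, n] (2 distinct), len 5
add b: window [b, n, b, n, n, b] (2 distinct), len 6
add b: window [b, n, b, n, n, b, b] (2 distinct), len 7
add u: window [b, b, u] (2 distinct), len 3
add u: window [b, b, u, u] (2 distinct), len 4
add h: window [u, u, h] (2 distinct), len 3
add u: window [u, u, h, u] (2 distinct), len 4
add z: window [u, z] (2 distinct), len 2
add u: window [u, z, u] (2 distinct), len 3
add u: window [u, z, u, u] (2 distinct), len 4
add h: window [u, u, h] (2 distinct), len 3
add u: window [u, u, h, u] (2 distinct), len 4
Longest length with ≤2 distinct: 7.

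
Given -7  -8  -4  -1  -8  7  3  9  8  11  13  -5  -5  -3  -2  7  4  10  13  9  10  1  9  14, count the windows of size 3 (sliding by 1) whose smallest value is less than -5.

5

[-7, -8, -4] → min -8  < -5 ✓
[-8, -4, -1] → min -8  < -5 ✓
[-4, -1, -8] → min -8  < -5 ✓
[-1, -8, 7] → min -8  < -5 ✓
[-8, 7, 3] → min -8  < -5 ✓
[7, 3, 9] → min 3
[3, 9, 8] → min 3
[9, 8, 11] → min 8
[8, 11, 13] → min 8
[11, 13, -5] → min -5
[13, -5, -5] → min -5
[-5, -5, -3] → min -5
[-5, -3, -2] → min -5
[-3, -2, 7] → min -3
[-2, 7, 4] → min -2
[7, 4, 10] → min 4
[4, 10, 13] → min 4
[10, 13, 9] → min 9
[13, 9, 10] → min 9
[9, 10, 1] → min 1
[10, 1, 9] → min 1
[1, 9, 14] → min 1
5 windows satisfy the condition.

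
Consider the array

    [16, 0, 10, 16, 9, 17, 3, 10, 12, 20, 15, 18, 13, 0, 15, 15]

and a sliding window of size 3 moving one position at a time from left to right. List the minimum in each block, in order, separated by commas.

[16, 0, 10] → min 0
[0, 10, 16] → min 0
[10, 16, 9] → min 9
[16, 9, 17] → min 9
[9, 17, 3] → min 3
[17, 3, 10] → min 3
[3, 10, 12] → min 3
[10, 12, 20] → min 10
[12, 20, 15] → min 12
[20, 15, 18] → min 15
[15, 18, 13] → min 13
[18, 13, 0] → min 0
[13, 0, 15] → min 0
[0, 15, 15] → min 0

0, 0, 9, 9, 3, 3, 3, 10, 12, 15, 13, 0, 0, 0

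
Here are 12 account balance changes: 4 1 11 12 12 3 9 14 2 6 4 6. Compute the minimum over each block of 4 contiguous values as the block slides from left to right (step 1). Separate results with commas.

(4, 1, 11, 12) → min 1
(1, 11, 12, 12) → min 1
(11, 12, 12, 3) → min 3
(12, 12, 3, 9) → min 3
(12, 3, 9, 14) → min 3
(3, 9, 14, 2) → min 2
(9, 14, 2, 6) → min 2
(14, 2, 6, 4) → min 2
(2, 6, 4, 6) → min 2

1, 1, 3, 3, 3, 2, 2, 2, 2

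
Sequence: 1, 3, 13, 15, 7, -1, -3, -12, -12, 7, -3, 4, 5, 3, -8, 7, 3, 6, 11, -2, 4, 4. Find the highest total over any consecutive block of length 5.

[1, 3, 13, 15, 7] → sum 39
[3, 13, 15, 7, -1] → sum 37
[13, 15, 7, -1, -3] → sum 31
[15, 7, -1, -3, -12] → sum 6
[7, -1, -3, -12, -12] → sum -21
[-1, -3, -12, -12, 7] → sum -21
[-3, -12, -12, 7, -3] → sum -23
[-12, -12, 7, -3, 4] → sum -16
[-12, 7, -3, 4, 5] → sum 1
[7, -3, 4, 5, 3] → sum 16
[-3, 4, 5, 3, -8] → sum 1
[4, 5, 3, -8, 7] → sum 11
[5, 3, -8, 7, 3] → sum 10
[3, -8, 7, 3, 6] → sum 11
[-8, 7, 3, 6, 11] → sum 19
[7, 3, 6, 11, -2] → sum 25
[3, 6, 11, -2, 4] → sum 22
[6, 11, -2, 4, 4] → sum 23
Highest of these is 39.

39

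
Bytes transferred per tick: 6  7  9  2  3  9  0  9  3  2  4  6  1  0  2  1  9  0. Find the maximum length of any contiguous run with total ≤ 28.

[6] sum 6 len 1
[6, 7] sum 13 len 2
[6, 7, 9] sum 22 len 3
[6, 7, 9, 2] sum 24 len 4
[6, 7, 9, 2, 3] sum 27 len 5
[9, 2, 3, 9] sum 23 len 4
[9, 2, 3, 9, 0] sum 23 len 5
[2, 3, 9, 0, 9] sum 23 len 5
[2, 3, 9, 0, 9, 3] sum 26 len 6
[2, 3, 9, 0, 9, 3, 2] sum 28 len 7
[9, 0, 9, 3, 2, 4] sum 27 len 6
[0, 9, 3, 2, 4, 6] sum 24 len 6
[0, 9, 3, 2, 4, 6, 1] sum 25 len 7
[0, 9, 3, 2, 4, 6, 1, 0] sum 25 len 8
[0, 9, 3, 2, 4, 6, 1, 0, 2] sum 27 len 9
[0, 9, 3, 2, 4, 6, 1, 0, 2, 1] sum 28 len 10
[3, 2, 4, 6, 1, 0, 2, 1, 9] sum 28 len 9
[3, 2, 4, 6, 1, 0, 2, 1, 9, 0] sum 28 len 10
Longest length seen: 10.

10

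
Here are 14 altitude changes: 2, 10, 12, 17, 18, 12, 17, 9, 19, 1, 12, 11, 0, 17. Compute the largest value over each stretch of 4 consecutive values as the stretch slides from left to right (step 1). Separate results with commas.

17, 18, 18, 18, 18, 19, 19, 19, 19, 12, 17

Sliding a size-4 window across the 14 values:
[2, 10, 12, 17] → max 17
[10, 12, 17, 18] → max 18
[12, 17, 18, 12] → max 18
[17, 18, 12, 17] → max 18
[18, 12, 17, 9] → max 18
[12, 17, 9, 19] → max 19
[17, 9, 19, 1] → max 19
[9, 19, 1, 12] → max 19
[19, 1, 12, 11] → max 19
[1, 12, 11, 0] → max 12
[12, 11, 0, 17] → max 17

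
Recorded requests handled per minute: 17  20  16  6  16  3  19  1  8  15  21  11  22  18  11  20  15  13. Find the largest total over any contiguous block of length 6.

Each size-6 window and its sum:
[17, 20, 16, 6, 16, 3] → sum 78
[20, 16, 6, 16, 3, 19] → sum 80
[16, 6, 16, 3, 19, 1] → sum 61
[6, 16, 3, 19, 1, 8] → sum 53
[16, 3, 19, 1, 8, 15] → sum 62
[3, 19, 1, 8, 15, 21] → sum 67
[19, 1, 8, 15, 21, 11] → sum 75
[1, 8, 15, 21, 11, 22] → sum 78
[8, 15, 21, 11, 22, 18] → sum 95
[15, 21, 11, 22, 18, 11] → sum 98
[21, 11, 22, 18, 11, 20] → sum 103
[11, 22, 18, 11, 20, 15] → sum 97
[22, 18, 11, 20, 15, 13] → sum 99
Largest of these is 103.

103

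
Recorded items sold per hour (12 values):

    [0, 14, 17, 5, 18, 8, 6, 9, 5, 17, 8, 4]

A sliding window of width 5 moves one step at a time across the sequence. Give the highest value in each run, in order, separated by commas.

18, 18, 18, 18, 18, 17, 17, 17

Sliding a size-5 window across the 12 values:
0 14 17 5 18 → max 18
14 17 5 18 8 → max 18
17 5 18 8 6 → max 18
5 18 8 6 9 → max 18
18 8 6 9 5 → max 18
8 6 9 5 17 → max 17
6 9 5 17 8 → max 17
9 5 17 8 4 → max 17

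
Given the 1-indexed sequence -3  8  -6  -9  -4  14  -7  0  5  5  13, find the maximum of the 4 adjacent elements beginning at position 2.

Elements at indices 2..5: 8, -6, -9, -4
max(8, -6, -9, -4) = 8

8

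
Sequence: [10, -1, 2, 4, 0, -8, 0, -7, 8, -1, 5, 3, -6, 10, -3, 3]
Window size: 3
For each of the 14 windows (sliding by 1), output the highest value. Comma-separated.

Sliding a size-3 window across the 16 values:
(10, -1, 2) → max 10
(-1, 2, 4) → max 4
(2, 4, 0) → max 4
(4, 0, -8) → max 4
(0, -8, 0) → max 0
(-8, 0, -7) → max 0
(0, -7, 8) → max 8
(-7, 8, -1) → max 8
(8, -1, 5) → max 8
(-1, 5, 3) → max 5
(5, 3, -6) → max 5
(3, -6, 10) → max 10
(-6, 10, -3) → max 10
(10, -3, 3) → max 10

10, 4, 4, 4, 0, 0, 8, 8, 8, 5, 5, 10, 10, 10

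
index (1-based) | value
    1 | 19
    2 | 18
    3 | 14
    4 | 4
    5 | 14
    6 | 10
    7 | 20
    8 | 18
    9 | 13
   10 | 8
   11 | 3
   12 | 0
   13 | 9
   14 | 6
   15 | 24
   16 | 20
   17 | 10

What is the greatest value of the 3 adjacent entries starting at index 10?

Elements at indices 10..12: 8, 3, 0
max(8, 3, 0) = 8

8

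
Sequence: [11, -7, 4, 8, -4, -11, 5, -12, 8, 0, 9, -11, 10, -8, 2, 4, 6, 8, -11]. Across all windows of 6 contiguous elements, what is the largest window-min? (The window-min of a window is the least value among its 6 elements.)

-8

(11, -7, 4, 8, -4, -11) → min -11
(-7, 4, 8, -4, -11, 5) → min -11
(4, 8, -4, -11, 5, -12) → min -12
(8, -4, -11, 5, -12, 8) → min -12
(-4, -11, 5, -12, 8, 0) → min -12
(-11, 5, -12, 8, 0, 9) → min -12
(5, -12, 8, 0, 9, -11) → min -12
(-12, 8, 0, 9, -11, 10) → min -12
(8, 0, 9, -11, 10, -8) → min -11
(0, 9, -11, 10, -8, 2) → min -11
(9, -11, 10, -8, 2, 4) → min -11
(-11, 10, -8, 2, 4, 6) → min -11
(10, -8, 2, 4, 6, 8) → min -8
(-8, 2, 4, 6, 8, -11) → min -11
Largest of these is -8.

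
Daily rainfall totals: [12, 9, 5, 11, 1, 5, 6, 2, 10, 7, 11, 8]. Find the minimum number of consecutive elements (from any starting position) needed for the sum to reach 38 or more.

5

Extend right; whenever the sum reaches 38, record the length and shrink from the left:
add 12: running sum 12 < 38
add 9: running sum 21 < 38
add 5: running sum 26 < 38
add 11: running sum 37 < 38
add 1: shortest ending here [12, 9, 5, 11, 1] sum 38, len 5
add 5: shortest ending here [12, 9, 5, 11, 1, 5] sum 43, len 6
add 6: shortest ending here [12, 9, 5, 11, 1, 5, 6] sum 49, len 7
add 2: shortest ending here [9, 5, 11, 1, 5, 6, 2] sum 39, len 7
add 10: shortest ending here [5, 11, 1, 5, 6, 2, 10] sum 40, len 7
add 7: shortest ending here [11, 1, 5, 6, 2, 10, 7] sum 42, len 7
add 11: shortest ending here [5, 6, 2, 10, 7, 11] sum 41, len 6
add 8: shortest ending here [2, 10, 7, 11, 8] sum 38, len 5
Shortest qualifying length: 5.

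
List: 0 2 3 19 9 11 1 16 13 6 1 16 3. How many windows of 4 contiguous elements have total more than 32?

8

[0, 2, 3, 19] → sum 24
[2, 3, 19, 9] → sum 33  > 32 ✓
[3, 19, 9, 11] → sum 42  > 32 ✓
[19, 9, 11, 1] → sum 40  > 32 ✓
[9, 11, 1, 16] → sum 37  > 32 ✓
[11, 1, 16, 13] → sum 41  > 32 ✓
[1, 16, 13, 6] → sum 36  > 32 ✓
[16, 13, 6, 1] → sum 36  > 32 ✓
[13, 6, 1, 16] → sum 36  > 32 ✓
[6, 1, 16, 3] → sum 26
8 windows satisfy the condition.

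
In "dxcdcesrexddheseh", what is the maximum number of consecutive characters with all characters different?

add d: [d] len 1
add x: [d, x] len 2
add c: [d, x, c] len 3
add d (repeat d, move left end past it): [x, c, d] len 3
add c (repeat c, move left end past it): [d, c] len 2
add e: [d, c, e] len 3
add s: [d, c, e, s] len 4
add r: [d, c, e, s, r] len 5
add e (repeat e, move left end past it): [s, r, e] len 3
add x: [s, r, e, x] len 4
add d: [s, r, e, x, d] len 5
add d (repeat d, move left end past it): [d] len 1
add h: [d, h] len 2
add e: [d, h, e] len 3
add s: [d, h, e, s] len 4
add e (repeat e, move left end past it): [s, e] len 2
add h: [s, e, h] len 3
Longest all-distinct length: 5.

5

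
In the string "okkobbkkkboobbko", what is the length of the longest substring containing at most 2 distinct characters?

6

[o] 1 distinct, len 1
[o, k] 2 distinct, len 2
[o, k, k] 2 distinct, len 3
[o, k, k, o] 2 distinct, len 4
[o, b] 2 distinct, len 2
[o, b, b] 2 distinct, len 3
[b, b, k] 2 distinct, len 3
[b, b, k, k] 2 distinct, len 4
[b, b, k, k, k] 2 distinct, len 5
[b, b, k, k, k, b] 2 distinct, len 6
[b, o] 2 distinct, len 2
[b, o, o] 2 distinct, len 3
[b, o, o, b] 2 distinct, len 4
[b, o, o, b, b] 2 distinct, len 5
[b, b, k] 2 distinct, len 3
[k, o] 2 distinct, len 2
Longest length with ≤2 distinct: 6.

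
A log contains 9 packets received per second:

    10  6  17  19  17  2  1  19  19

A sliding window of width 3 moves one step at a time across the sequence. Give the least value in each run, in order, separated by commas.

6, 6, 17, 2, 1, 1, 1

10 6 17 → min 6
6 17 19 → min 6
17 19 17 → min 17
19 17 2 → min 2
17 2 1 → min 1
2 1 19 → min 1
1 19 19 → min 1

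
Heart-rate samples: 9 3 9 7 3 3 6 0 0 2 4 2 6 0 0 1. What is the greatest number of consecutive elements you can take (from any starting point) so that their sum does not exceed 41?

→ 9: sum 9, len 1
→ 3: sum 12, len 2
→ 9: sum 21, len 3
→ 7: sum 28, len 4
→ 3: sum 31, len 5
→ 3: sum 34, len 6
→ 6: sum 40, len 7
→ 0: sum 40, len 8
→ 0: sum 40, len 9
→ 2 (dropped 9): sum 33, len 9
→ 4: sum 37, len 10
→ 2: sum 39, len 11
→ 6 (dropped 3, 9): sum 33, len 10
→ 0: sum 33, len 11
→ 0: sum 33, len 12
→ 1: sum 34, len 13
Longest length seen: 13.

13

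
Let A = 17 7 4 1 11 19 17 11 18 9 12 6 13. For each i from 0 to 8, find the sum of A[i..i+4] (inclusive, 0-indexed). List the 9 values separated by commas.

40, 42, 52, 59, 76, 74, 67, 56, 58

Sliding a size-5 window across the 13 values:
17 7 4 1 11 → sum 40
7 4 1 11 19 → sum 42
4 1 11 19 17 → sum 52
1 11 19 17 11 → sum 59
11 19 17 11 18 → sum 76
19 17 11 18 9 → sum 74
17 11 18 9 12 → sum 67
11 18 9 12 6 → sum 56
18 9 12 6 13 → sum 58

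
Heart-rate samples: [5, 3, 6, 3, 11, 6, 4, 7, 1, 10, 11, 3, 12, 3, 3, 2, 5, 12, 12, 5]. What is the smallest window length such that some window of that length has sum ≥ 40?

add 5: running sum 5 < 40
add 3: running sum 8 < 40
add 6: running sum 14 < 40
add 3: running sum 17 < 40
add 11: running sum 28 < 40
add 6: running sum 34 < 40
add 4: running sum 38 < 40
add 7: shortest ending here [3, 6, 3, 11, 6, 4, 7] sum 40, len 7
add 1: shortest ending here [3, 6, 3, 11, 6, 4, 7, 1] sum 41, len 8
add 10: shortest ending here [3, 11, 6, 4, 7, 1, 10] sum 42, len 7
add 11: shortest ending here [11, 6, 4, 7, 1, 10, 11] sum 50, len 7
add 3: shortest ending here [6, 4, 7, 1, 10, 11, 3] sum 42, len 7
add 12: shortest ending here [7, 1, 10, 11, 3, 12] sum 44, len 6
add 3: shortest ending here [1, 10, 11, 3, 12, 3] sum 40, len 6
add 3: shortest ending here [10, 11, 3, 12, 3, 3] sum 42, len 6
add 2: shortest ending here [10, 11, 3, 12, 3, 3, 2] sum 44, len 7
add 5: shortest ending here [10, 11, 3, 12, 3, 3, 2, 5] sum 49, len 8
add 12: shortest ending here [3, 12, 3, 3, 2, 5, 12] sum 40, len 7
add 12: shortest ending here [12, 3, 3, 2, 5, 12, 12] sum 49, len 7
add 5: shortest ending here [3, 3, 2, 5, 12, 12, 5] sum 42, len 7
Shortest qualifying length: 6.

6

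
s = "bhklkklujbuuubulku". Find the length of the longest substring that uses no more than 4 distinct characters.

10

add b: window [b] (1 distinct), len 1
add h: window [b, h] (2 distinct), len 2
add k: window [b, h, k] (3 distinct), len 3
add l: window [b, h, k, l] (4 distinct), len 4
add k: window [b, h, k, l, k] (4 distinct), len 5
add k: window [b, h, k, l, k, k] (4 distinct), len 6
add l: window [b, h, k, l, k, k, l] (4 distinct), len 7
add u: window [h, k, l, k, k, l, u] (4 distinct), len 7
add j: window [k, l, k, k, l, u, j] (4 distinct), len 7
add b: window [l, u, j, b] (4 distinct), len 4
add u: window [l, u, j, b, u] (4 distinct), len 5
add u: window [l, u, j, b, u, u] (4 distinct), len 6
add u: window [l, u, j, b, u, u, u] (4 distinct), len 7
add b: window [l, u, j, b, u, u, u, b] (4 distinct), len 8
add u: window [l, u, j, b, u, u, u, b, u] (4 distinct), len 9
add l: window [l, u, j, b, u, u, u, b, u, l] (4 distinct), len 10
add k: window [b, u, u, u, b, u, l, k] (4 distinct), len 8
add u: window [b, u, u, u, b, u, l, k, u] (4 distinct), len 9
Longest length with ≤4 distinct: 10.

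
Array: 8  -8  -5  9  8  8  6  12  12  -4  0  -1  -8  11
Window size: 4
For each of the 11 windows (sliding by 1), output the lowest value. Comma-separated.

-8, -8, -5, 6, 6, 6, -4, -4, -4, -8, -8

[8, -8, -5, 9] → min -8
[-8, -5, 9, 8] → min -8
[-5, 9, 8, 8] → min -5
[9, 8, 8, 6] → min 6
[8, 8, 6, 12] → min 6
[8, 6, 12, 12] → min 6
[6, 12, 12, -4] → min -4
[12, 12, -4, 0] → min -4
[12, -4, 0, -1] → min -4
[-4, 0, -1, -8] → min -8
[0, -1, -8, 11] → min -8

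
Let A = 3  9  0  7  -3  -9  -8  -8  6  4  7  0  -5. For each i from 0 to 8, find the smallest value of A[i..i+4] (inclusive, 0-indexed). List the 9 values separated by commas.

-3, -9, -9, -9, -9, -9, -8, -8, -5

[3, 9, 0, 7, -3] → min -3
[9, 0, 7, -3, -9] → min -9
[0, 7, -3, -9, -8] → min -9
[7, -3, -9, -8, -8] → min -9
[-3, -9, -8, -8, 6] → min -9
[-9, -8, -8, 6, 4] → min -9
[-8, -8, 6, 4, 7] → min -8
[-8, 6, 4, 7, 0] → min -8
[6, 4, 7, 0, -5] → min -5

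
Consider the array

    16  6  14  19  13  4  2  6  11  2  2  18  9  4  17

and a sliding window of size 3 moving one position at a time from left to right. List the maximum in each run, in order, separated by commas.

16, 19, 19, 19, 13, 6, 11, 11, 11, 18, 18, 18, 17

16 6 14 → max 16
6 14 19 → max 19
14 19 13 → max 19
19 13 4 → max 19
13 4 2 → max 13
4 2 6 → max 6
2 6 11 → max 11
6 11 2 → max 11
11 2 2 → max 11
2 2 18 → max 18
2 18 9 → max 18
18 9 4 → max 18
9 4 17 → max 17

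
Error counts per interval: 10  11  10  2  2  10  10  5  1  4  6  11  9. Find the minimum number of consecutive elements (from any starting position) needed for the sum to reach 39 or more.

add 10: running sum 10 < 39
add 11: running sum 21 < 39
add 10: running sum 31 < 39
add 2: running sum 33 < 39
add 2: running sum 35 < 39
add 10: shortest ending here [10, 11, 10, 2, 2, 10] sum 45, len 6
add 10: shortest ending here [11, 10, 2, 2, 10, 10] sum 45, len 6
add 5: shortest ending here [10, 2, 2, 10, 10, 5] sum 39, len 6
add 1: shortest ending here [10, 2, 2, 10, 10, 5, 1] sum 40, len 7
add 4: shortest ending here [10, 2, 2, 10, 10, 5, 1, 4] sum 44, len 8
add 6: shortest ending here [2, 2, 10, 10, 5, 1, 4, 6] sum 40, len 8
add 11: shortest ending here [10, 10, 5, 1, 4, 6, 11] sum 47, len 7
add 9: shortest ending here [10, 5, 1, 4, 6, 11, 9] sum 46, len 7
Shortest qualifying length: 6.

6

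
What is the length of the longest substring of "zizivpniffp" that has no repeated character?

5

[z] len 1
[z, i] len 2
[i, z] len 2
[z, i] len 2
[z, i, v] len 3
[z, i, v, p] len 4
[z, i, v, p, n] len 5
[v, p, n, i] len 4
[v, p, n, i, f] len 5
[f] len 1
[f, p] len 2
Longest all-distinct length: 5.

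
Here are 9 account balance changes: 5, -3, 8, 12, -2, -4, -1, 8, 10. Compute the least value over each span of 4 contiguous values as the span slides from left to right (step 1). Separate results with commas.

-3, -3, -4, -4, -4, -4

[5, -3, 8, 12] → min -3
[-3, 8, 12, -2] → min -3
[8, 12, -2, -4] → min -4
[12, -2, -4, -1] → min -4
[-2, -4, -1, 8] → min -4
[-4, -1, 8, 10] → min -4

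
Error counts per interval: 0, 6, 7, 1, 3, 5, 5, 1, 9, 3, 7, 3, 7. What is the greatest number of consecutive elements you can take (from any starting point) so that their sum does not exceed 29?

8

Extend to the right; shrink from the left whenever the sum exceeds 29:
→ 0: sum 0, len 1
→ 6: sum 6, len 2
→ 7: sum 13, len 3
→ 1: sum 14, len 4
→ 3: sum 17, len 5
→ 5: sum 22, len 6
→ 5: sum 27, len 7
→ 1: sum 28, len 8
→ 9 (dropped 0, 6, 7): sum 24, len 6
→ 3: sum 27, len 7
→ 7 (dropped 1, 3, 5): sum 25, len 5
→ 3: sum 28, len 6
→ 7 (dropped 5, 1): sum 29, len 5
Longest length seen: 8.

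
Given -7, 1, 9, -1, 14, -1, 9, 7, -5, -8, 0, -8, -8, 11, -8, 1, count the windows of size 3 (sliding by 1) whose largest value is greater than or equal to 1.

(-7, 1, 9) → max 9  ≥ 1 ✓
(1, 9, -1) → max 9  ≥ 1 ✓
(9, -1, 14) → max 14  ≥ 1 ✓
(-1, 14, -1) → max 14  ≥ 1 ✓
(14, -1, 9) → max 14  ≥ 1 ✓
(-1, 9, 7) → max 9  ≥ 1 ✓
(9, 7, -5) → max 9  ≥ 1 ✓
(7, -5, -8) → max 7  ≥ 1 ✓
(-5, -8, 0) → max 0
(-8, 0, -8) → max 0
(0, -8, -8) → max 0
(-8, -8, 11) → max 11  ≥ 1 ✓
(-8, 11, -8) → max 11  ≥ 1 ✓
(11, -8, 1) → max 11  ≥ 1 ✓
11 windows satisfy the condition.

11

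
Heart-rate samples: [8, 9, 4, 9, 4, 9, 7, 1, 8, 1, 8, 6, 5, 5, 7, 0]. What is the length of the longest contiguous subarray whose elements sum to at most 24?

→ 8: sum 8, len 1
→ 9: sum 17, len 2
→ 4: sum 21, len 3
→ 9 (dropped 8): sum 22, len 3
→ 4 (dropped 9): sum 17, len 3
→ 9 (dropped 4): sum 22, len 3
→ 7 (dropped 9): sum 20, len 3
→ 1: sum 21, len 4
→ 8 (dropped 4, 9): sum 16, len 3
→ 1: sum 17, len 4
→ 8 (dropped 7): sum 18, len 4
→ 6: sum 24, len 5
→ 5 (dropped 1, 8): sum 20, len 4
→ 5 (dropped 1): sum 24, len 4
→ 7 (dropped 8): sum 23, len 4
→ 0: sum 23, len 5
Longest length seen: 5.

5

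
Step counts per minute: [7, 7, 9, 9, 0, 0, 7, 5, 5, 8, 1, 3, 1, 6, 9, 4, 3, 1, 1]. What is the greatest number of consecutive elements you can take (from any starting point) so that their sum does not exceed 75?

17

[7] sum 7 len 1
[7, 7] sum 14 len 2
[7, 7, 9] sum 23 len 3
[7, 7, 9, 9] sum 32 len 4
[7, 7, 9, 9, 0] sum 32 len 5
[7, 7, 9, 9, 0, 0] sum 32 len 6
[7, 7, 9, 9, 0, 0, 7] sum 39 len 7
[7, 7, 9, 9, 0, 0, 7, 5] sum 44 len 8
[7, 7, 9, 9, 0, 0, 7, 5, 5] sum 49 len 9
[7, 7, 9, 9, 0, 0, 7, 5, 5, 8] sum 57 len 10
[7, 7, 9, 9, 0, 0, 7, 5, 5, 8, 1] sum 58 len 11
[7, 7, 9, 9, 0, 0, 7, 5, 5, 8, 1, 3] sum 61 len 12
[7, 7, 9, 9, 0, 0, 7, 5, 5, 8, 1, 3, 1] sum 62 len 13
[7, 7, 9, 9, 0, 0, 7, 5, 5, 8, 1, 3, 1, 6] sum 68 len 14
[7, 9, 9, 0, 0, 7, 5, 5, 8, 1, 3, 1, 6, 9] sum 70 len 14
[7, 9, 9, 0, 0, 7, 5, 5, 8, 1, 3, 1, 6, 9, 4] sum 74 len 15
[9, 9, 0, 0, 7, 5, 5, 8, 1, 3, 1, 6, 9, 4, 3] sum 70 len 15
[9, 9, 0, 0, 7, 5, 5, 8, 1, 3, 1, 6, 9, 4, 3, 1] sum 71 len 16
[9, 9, 0, 0, 7, 5, 5, 8, 1, 3, 1, 6, 9, 4, 3, 1, 1] sum 72 len 17
Longest length seen: 17.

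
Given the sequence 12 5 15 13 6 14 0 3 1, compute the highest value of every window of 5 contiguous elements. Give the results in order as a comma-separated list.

(12, 5, 15, 13, 6) → max 15
(5, 15, 13, 6, 14) → max 15
(15, 13, 6, 14, 0) → max 15
(13, 6, 14, 0, 3) → max 14
(6, 14, 0, 3, 1) → max 14

15, 15, 15, 14, 14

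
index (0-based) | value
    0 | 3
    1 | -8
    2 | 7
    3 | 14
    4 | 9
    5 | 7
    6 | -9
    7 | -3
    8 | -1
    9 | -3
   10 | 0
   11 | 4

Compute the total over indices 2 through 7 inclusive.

25

Elements at indices 2..7: 7, 14, 9, 7, -9, -3
sum(7, 14, 9, 7, -9, -3) = 25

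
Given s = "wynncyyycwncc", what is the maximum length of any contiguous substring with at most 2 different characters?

5

Extend right; when distinct count exceeds 2, shrink from the left:
add w: window [w] (1 distinct), len 1
add y: window [w, y] (2 distinct), len 2
add n: window [y, n] (2 distinct), len 2
add n: window [y, n, n] (2 distinct), len 3
add c: window [n, n, c] (2 distinct), len 3
add y: window [c, y] (2 distinct), len 2
add y: window [c, y, y] (2 distinct), len 3
add y: window [c, y, y, y] (2 distinct), len 4
add c: window [c, y, y, y, c] (2 distinct), len 5
add w: window [c, w] (2 distinct), len 2
add n: window [w, n] (2 distinct), len 2
add c: window [n, c] (2 distinct), len 2
add c: window [n, c, c] (2 distinct), len 3
Longest length with ≤2 distinct: 5.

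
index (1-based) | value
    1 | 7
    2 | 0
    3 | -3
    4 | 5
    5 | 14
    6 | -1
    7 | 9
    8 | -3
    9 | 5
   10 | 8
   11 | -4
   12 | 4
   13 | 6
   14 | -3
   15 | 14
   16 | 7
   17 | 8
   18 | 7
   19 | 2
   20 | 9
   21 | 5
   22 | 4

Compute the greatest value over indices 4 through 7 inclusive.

14

Elements at indices 4..7: 5, 14, -1, 9
max(5, 14, -1, 9) = 14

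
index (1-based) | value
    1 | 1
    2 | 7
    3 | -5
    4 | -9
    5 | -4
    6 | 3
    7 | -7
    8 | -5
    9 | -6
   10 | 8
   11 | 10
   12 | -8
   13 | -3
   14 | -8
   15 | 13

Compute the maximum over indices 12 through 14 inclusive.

Elements at indices 12..14: -8, -3, -8
max(-8, -3, -8) = -3

-3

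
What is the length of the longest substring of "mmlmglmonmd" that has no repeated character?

add m: [m] len 1
add m (repeat m, move left end past it): [m] len 1
add l: [m, l] len 2
add m (repeat m, move left end past it): [l, m] len 2
add g: [l, m, g] len 3
add l (repeat l, move left end past it): [m, g, l] len 3
add m (repeat m, move left end past it): [g, l, m] len 3
add o: [g, l, m, o] len 4
add n: [g, l, m, o, n] len 5
add m (repeat m, move left end past it): [o, n, m] len 3
add d: [o, n, m, d] len 4
Longest all-distinct length: 5.

5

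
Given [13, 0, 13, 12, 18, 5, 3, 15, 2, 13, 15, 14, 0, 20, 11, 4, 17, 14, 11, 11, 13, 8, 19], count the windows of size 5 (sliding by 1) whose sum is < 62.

15

[13, 0, 13, 12, 18] → sum 56  < 62 ✓
[0, 13, 12, 18, 5] → sum 48  < 62 ✓
[13, 12, 18, 5, 3] → sum 51  < 62 ✓
[12, 18, 5, 3, 15] → sum 53  < 62 ✓
[18, 5, 3, 15, 2] → sum 43  < 62 ✓
[5, 3, 15, 2, 13] → sum 38  < 62 ✓
[3, 15, 2, 13, 15] → sum 48  < 62 ✓
[15, 2, 13, 15, 14] → sum 59  < 62 ✓
[2, 13, 15, 14, 0] → sum 44  < 62 ✓
[13, 15, 14, 0, 20] → sum 62
[15, 14, 0, 20, 11] → sum 60  < 62 ✓
[14, 0, 20, 11, 4] → sum 49  < 62 ✓
[0, 20, 11, 4, 17] → sum 52  < 62 ✓
[20, 11, 4, 17, 14] → sum 66
[11, 4, 17, 14, 11] → sum 57  < 62 ✓
[4, 17, 14, 11, 11] → sum 57  < 62 ✓
[17, 14, 11, 11, 13] → sum 66
[14, 11, 11, 13, 8] → sum 57  < 62 ✓
[11, 11, 13, 8, 19] → sum 62
15 windows satisfy the condition.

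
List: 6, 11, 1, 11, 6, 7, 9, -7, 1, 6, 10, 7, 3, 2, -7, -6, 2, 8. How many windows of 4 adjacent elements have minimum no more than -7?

8

[6, 11, 1, 11] → min 1
[11, 1, 11, 6] → min 1
[1, 11, 6, 7] → min 1
[11, 6, 7, 9] → min 6
[6, 7, 9, -7] → min -7  ≤ -7 ✓
[7, 9, -7, 1] → min -7  ≤ -7 ✓
[9, -7, 1, 6] → min -7  ≤ -7 ✓
[-7, 1, 6, 10] → min -7  ≤ -7 ✓
[1, 6, 10, 7] → min 1
[6, 10, 7, 3] → min 3
[10, 7, 3, 2] → min 2
[7, 3, 2, -7] → min -7  ≤ -7 ✓
[3, 2, -7, -6] → min -7  ≤ -7 ✓
[2, -7, -6, 2] → min -7  ≤ -7 ✓
[-7, -6, 2, 8] → min -7  ≤ -7 ✓
8 windows satisfy the condition.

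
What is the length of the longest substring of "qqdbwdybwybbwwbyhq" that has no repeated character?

[q] len 1
[q] len 1
[q, d] len 2
[q, d, b] len 3
[q, d, b, w] len 4
[b, w, d] len 3
[b, w, d, y] len 4
[w, d, y, b] len 4
[d, y, b, w] len 4
[b, w, y] len 3
[w, y, b] len 3
[b] len 1
[b, w] len 2
[w] len 1
[w, b] len 2
[w, b, y] len 3
[w, b, y, h] len 4
[w, b, y, h, q] len 5
Longest all-distinct length: 5.

5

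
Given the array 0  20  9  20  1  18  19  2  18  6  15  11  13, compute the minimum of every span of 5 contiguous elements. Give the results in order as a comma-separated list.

0, 1, 1, 1, 1, 2, 2, 2, 6

Sliding a size-5 window across the 13 values:
(0, 20, 9, 20, 1) → min 0
(20, 9, 20, 1, 18) → min 1
(9, 20, 1, 18, 19) → min 1
(20, 1, 18, 19, 2) → min 1
(1, 18, 19, 2, 18) → min 1
(18, 19, 2, 18, 6) → min 2
(19, 2, 18, 6, 15) → min 2
(2, 18, 6, 15, 11) → min 2
(18, 6, 15, 11, 13) → min 6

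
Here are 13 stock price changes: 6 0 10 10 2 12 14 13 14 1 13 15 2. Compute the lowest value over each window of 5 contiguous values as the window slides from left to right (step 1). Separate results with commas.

[6, 0, 10, 10, 2] → min 0
[0, 10, 10, 2, 12] → min 0
[10, 10, 2, 12, 14] → min 2
[10, 2, 12, 14, 13] → min 2
[2, 12, 14, 13, 14] → min 2
[12, 14, 13, 14, 1] → min 1
[14, 13, 14, 1, 13] → min 1
[13, 14, 1, 13, 15] → min 1
[14, 1, 13, 15, 2] → min 1

0, 0, 2, 2, 2, 1, 1, 1, 1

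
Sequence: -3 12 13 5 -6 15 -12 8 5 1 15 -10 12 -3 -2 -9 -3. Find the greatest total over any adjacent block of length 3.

30

Window sums for each of the 15 positions:
[-3, 12, 13] → sum 22
[12, 13, 5] → sum 30
[13, 5, -6] → sum 12
[5, -6, 15] → sum 14
[-6, 15, -12] → sum -3
[15, -12, 8] → sum 11
[-12, 8, 5] → sum 1
[8, 5, 1] → sum 14
[5, 1, 15] → sum 21
[1, 15, -10] → sum 6
[15, -10, 12] → sum 17
[-10, 12, -3] → sum -1
[12, -3, -2] → sum 7
[-3, -2, -9] → sum -14
[-2, -9, -3] → sum -14
Greatest of these is 30.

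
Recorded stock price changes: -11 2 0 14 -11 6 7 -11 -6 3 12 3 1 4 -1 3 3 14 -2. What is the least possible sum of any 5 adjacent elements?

[-11, 2, 0, 14, -11] → sum -6
[2, 0, 14, -11, 6] → sum 11
[0, 14, -11, 6, 7] → sum 16
[14, -11, 6, 7, -11] → sum 5
[-11, 6, 7, -11, -6] → sum -15
[6, 7, -11, -6, 3] → sum -1
[7, -11, -6, 3, 12] → sum 5
[-11, -6, 3, 12, 3] → sum 1
[-6, 3, 12, 3, 1] → sum 13
[3, 12, 3, 1, 4] → sum 23
[12, 3, 1, 4, -1] → sum 19
[3, 1, 4, -1, 3] → sum 10
[1, 4, -1, 3, 3] → sum 10
[4, -1, 3, 3, 14] → sum 23
[-1, 3, 3, 14, -2] → sum 17
Least of these is -15.

-15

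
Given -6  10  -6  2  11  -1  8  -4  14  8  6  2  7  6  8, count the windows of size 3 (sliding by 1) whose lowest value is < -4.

(-6, 10, -6) → min -6  < -4 ✓
(10, -6, 2) → min -6  < -4 ✓
(-6, 2, 11) → min -6  < -4 ✓
(2, 11, -1) → min -1
(11, -1, 8) → min -1
(-1, 8, -4) → min -4
(8, -4, 14) → min -4
(-4, 14, 8) → min -4
(14, 8, 6) → min 6
(8, 6, 2) → min 2
(6, 2, 7) → min 2
(2, 7, 6) → min 2
(7, 6, 8) → min 6
3 windows satisfy the condition.

3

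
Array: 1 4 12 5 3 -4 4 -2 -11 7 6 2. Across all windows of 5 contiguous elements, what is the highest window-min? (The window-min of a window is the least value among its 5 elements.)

Window mins for each of the 8 positions:
(1, 4, 12, 5, 3) → min 1
(4, 12, 5, 3, -4) → min -4
(12, 5, 3, -4, 4) → min -4
(5, 3, -4, 4, -2) → min -4
(3, -4, 4, -2, -11) → min -11
(-4, 4, -2, -11, 7) → min -11
(4, -2, -11, 7, 6) → min -11
(-2, -11, 7, 6, 2) → min -11
Highest of these is 1.

1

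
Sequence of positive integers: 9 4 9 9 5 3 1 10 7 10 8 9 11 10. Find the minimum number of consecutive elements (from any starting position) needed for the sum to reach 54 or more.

add 9: running sum 9 < 54
add 4: running sum 13 < 54
add 9: running sum 22 < 54
add 9: running sum 31 < 54
add 5: running sum 36 < 54
add 3: running sum 39 < 54
add 1: running sum 40 < 54
add 10: running sum 50 < 54
add 7: shortest ending here [9, 4, 9, 9, 5, 3, 1, 10, 7] sum 57, len 9
add 10: shortest ending here [9, 9, 5, 3, 1, 10, 7, 10] sum 54, len 8
add 8: shortest ending here [9, 9, 5, 3, 1, 10, 7, 10, 8] sum 62, len 9
add 9: shortest ending here [9, 5, 3, 1, 10, 7, 10, 8, 9] sum 62, len 9
add 11: shortest ending here [10, 7, 10, 8, 9, 11] sum 55, len 6
add 10: shortest ending here [7, 10, 8, 9, 11, 10] sum 55, len 6
Shortest qualifying length: 6.

6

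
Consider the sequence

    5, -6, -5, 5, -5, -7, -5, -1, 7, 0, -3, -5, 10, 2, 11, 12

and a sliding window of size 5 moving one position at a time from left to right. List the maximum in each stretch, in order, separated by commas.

(5, -6, -5, 5, -5) → max 5
(-6, -5, 5, -5, -7) → max 5
(-5, 5, -5, -7, -5) → max 5
(5, -5, -7, -5, -1) → max 5
(-5, -7, -5, -1, 7) → max 7
(-7, -5, -1, 7, 0) → max 7
(-5, -1, 7, 0, -3) → max 7
(-1, 7, 0, -3, -5) → max 7
(7, 0, -3, -5, 10) → max 10
(0, -3, -5, 10, 2) → max 10
(-3, -5, 10, 2, 11) → max 11
(-5, 10, 2, 11, 12) → max 12

5, 5, 5, 5, 7, 7, 7, 7, 10, 10, 11, 12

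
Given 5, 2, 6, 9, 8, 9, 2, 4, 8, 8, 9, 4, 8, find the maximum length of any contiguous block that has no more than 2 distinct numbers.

[5] 1 distinct, len 1
[5, 2] 2 distinct, len 2
[2, 6] 2 distinct, len 2
[6, 9] 2 distinct, len 2
[9, 8] 2 distinct, len 2
[9, 8, 9] 2 distinct, len 3
[9, 2] 2 distinct, len 2
[2, 4] 2 distinct, len 2
[4, 8] 2 distinct, len 2
[4, 8, 8] 2 distinct, len 3
[8, 8, 9] 2 distinct, len 3
[9, 4] 2 distinct, len 2
[4, 8] 2 distinct, len 2
Longest length with ≤2 distinct: 3.

3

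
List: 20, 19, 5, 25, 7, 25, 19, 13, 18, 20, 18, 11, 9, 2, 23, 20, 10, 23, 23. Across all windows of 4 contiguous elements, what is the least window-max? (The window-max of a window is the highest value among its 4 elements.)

20 19 5 25 → max 25
19 5 25 7 → max 25
5 25 7 25 → max 25
25 7 25 19 → max 25
7 25 19 13 → max 25
25 19 13 18 → max 25
19 13 18 20 → max 20
13 18 20 18 → max 20
18 20 18 11 → max 20
20 18 11 9 → max 20
18 11 9 2 → max 18
11 9 2 23 → max 23
9 2 23 20 → max 23
2 23 20 10 → max 23
23 20 10 23 → max 23
20 10 23 23 → max 23
Least of these is 18.

18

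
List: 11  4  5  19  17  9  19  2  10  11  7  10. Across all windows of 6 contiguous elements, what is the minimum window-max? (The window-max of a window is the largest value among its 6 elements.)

Window maxs for each of the 7 positions:
(11, 4, 5, 19, 17, 9) → max 19
(4, 5, 19, 17, 9, 19) → max 19
(5, 19, 17, 9, 19, 2) → max 19
(19, 17, 9, 19, 2, 10) → max 19
(17, 9, 19, 2, 10, 11) → max 19
(9, 19, 2, 10, 11, 7) → max 19
(19, 2, 10, 11, 7, 10) → max 19
Minimum of these is 19.

19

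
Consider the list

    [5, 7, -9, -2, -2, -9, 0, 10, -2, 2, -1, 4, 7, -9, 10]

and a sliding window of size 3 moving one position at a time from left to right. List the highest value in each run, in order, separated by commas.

7, 7, -2, -2, 0, 10, 10, 10, 2, 4, 7, 7, 10

Sliding a size-3 window across the 15 values:
(5, 7, -9) → max 7
(7, -9, -2) → max 7
(-9, -2, -2) → max -2
(-2, -2, -9) → max -2
(-2, -9, 0) → max 0
(-9, 0, 10) → max 10
(0, 10, -2) → max 10
(10, -2, 2) → max 10
(-2, 2, -1) → max 2
(2, -1, 4) → max 4
(-1, 4, 7) → max 7
(4, 7, -9) → max 7
(7, -9, 10) → max 10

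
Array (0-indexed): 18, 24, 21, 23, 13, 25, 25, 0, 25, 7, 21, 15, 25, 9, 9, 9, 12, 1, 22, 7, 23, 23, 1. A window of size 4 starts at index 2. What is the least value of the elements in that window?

Elements at indices 2..5: 21, 23, 13, 25
min(21, 23, 13, 25) = 13

13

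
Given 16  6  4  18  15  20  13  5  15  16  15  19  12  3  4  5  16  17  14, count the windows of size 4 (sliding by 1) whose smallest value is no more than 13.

15

(16, 6, 4, 18) → min 4  ≤ 13 ✓
(6, 4, 18, 15) → min 4  ≤ 13 ✓
(4, 18, 15, 20) → min 4  ≤ 13 ✓
(18, 15, 20, 13) → min 13  ≤ 13 ✓
(15, 20, 13, 5) → min 5  ≤ 13 ✓
(20, 13, 5, 15) → min 5  ≤ 13 ✓
(13, 5, 15, 16) → min 5  ≤ 13 ✓
(5, 15, 16, 15) → min 5  ≤ 13 ✓
(15, 16, 15, 19) → min 15
(16, 15, 19, 12) → min 12  ≤ 13 ✓
(15, 19, 12, 3) → min 3  ≤ 13 ✓
(19, 12, 3, 4) → min 3  ≤ 13 ✓
(12, 3, 4, 5) → min 3  ≤ 13 ✓
(3, 4, 5, 16) → min 3  ≤ 13 ✓
(4, 5, 16, 17) → min 4  ≤ 13 ✓
(5, 16, 17, 14) → min 5  ≤ 13 ✓
15 windows satisfy the condition.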